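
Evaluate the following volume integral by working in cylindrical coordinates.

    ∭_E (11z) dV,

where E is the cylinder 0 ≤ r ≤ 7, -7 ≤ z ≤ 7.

In cylindrical coordinates, x = r cos(θ), y = r sin(θ), z = z, and dV = r dr dθ dz.

The integrand becomes 11z, so

    ∭_E (11z) dV = ∫_{0}^{2π} ∫_{0}^{7} ∫_{-7}^{7} (11z) · r dz dr dθ.

Inner (z): 0.
Middle (r from 0 to 7): 0.
Outer (θ): 0.

Therefore the triple integral equals 0.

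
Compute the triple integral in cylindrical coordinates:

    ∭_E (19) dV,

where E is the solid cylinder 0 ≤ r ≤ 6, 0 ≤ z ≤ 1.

In cylindrical coordinates, x = r cos(θ), y = r sin(θ), z = z, and dV = r dr dθ dz.

The integrand becomes 19, so

    ∭_E (19) dV = ∫_{0}^{2π} ∫_{0}^{6} ∫_{0}^{1} (19) · r dz dr dθ.

Inner (z): 19r.
Middle (r from 0 to 6): 342.
Outer (θ): 684π.

Therefore the triple integral equals 684π.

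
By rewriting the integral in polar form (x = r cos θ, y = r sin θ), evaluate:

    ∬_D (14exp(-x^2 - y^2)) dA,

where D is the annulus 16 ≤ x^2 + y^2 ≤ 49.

The region D is 4 ≤ r ≤ 7, 0 ≤ θ ≤ 2π in polar coordinates, where x = r cos(θ), y = r sin(θ), and dA = r dr dθ.

Under the substitution, the integrand becomes 14exp(-r^2), so

    ∬_D (14exp(-x^2 - y^2)) dA = ∫_{0}^{2π} ∫_{4}^{7} (14exp(-r^2)) · r dr dθ.

Inner integral (in r): ∫_{4}^{7} (14exp(-r^2)) · r dr = -(7 - 7exp(33))exp(-49).

Outer integral (in θ): ∫_{0}^{2π} (-(7 - 7exp(33))exp(-49)) dθ = -14π (1 - exp(33))exp(-49).

Therefore ∬_D (14exp(-x^2 - y^2)) dA = -14π (1 - exp(33))exp(-49).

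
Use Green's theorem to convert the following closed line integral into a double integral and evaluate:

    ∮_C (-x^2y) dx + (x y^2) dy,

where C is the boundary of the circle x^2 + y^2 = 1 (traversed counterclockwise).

Green's theorem converts the closed line integral into a double integral over the enclosed region D:

    ∮_C P dx + Q dy = ∬_D (∂Q/∂x - ∂P/∂y) dA.

Here P = -x^2y, Q = x y^2, so

    ∂Q/∂x = y^2,    ∂P/∂y = -x^2,
    ∂Q/∂x - ∂P/∂y = x^2 + y^2.

D is the region x^2 + y^2 ≤ 1. Evaluating the double integral:

In polar coordinates (x = r cos θ, y = r sin θ, dA = r dr dθ) the integrand becomes r^2, so

    ∬_D (x^2 + y^2) dA = ∫_0^{2π} ∫_0^{1} (r^2) · r dr dθ.

Inner (r from 0 to 1): 1/4.
Outer (θ from 0 to 2π): π/2.

Therefore ∮_C P dx + Q dy = π/2.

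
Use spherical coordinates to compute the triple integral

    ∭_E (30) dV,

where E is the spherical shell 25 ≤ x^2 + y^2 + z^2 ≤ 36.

In spherical coordinates, x = ρ sin(φ) cos(θ), y = ρ sin(φ) sin(θ), z = ρ cos(φ), and dV = ρ^2 sin(φ) dρ dφ dθ.

The integrand becomes 30, so

    ∭_E (30) dV = ∫_{0}^{2π} ∫_{0}^{π} ∫_{5}^{6} (30) · ρ^2 sin(φ) dρ dφ dθ.

Inner (ρ): 910sin(φ).
Middle (φ): 1820.
Outer (θ): 3640π.

Therefore the triple integral equals 3640π.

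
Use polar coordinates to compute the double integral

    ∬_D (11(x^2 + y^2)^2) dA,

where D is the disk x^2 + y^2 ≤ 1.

The region D is 0 ≤ r ≤ 1, 0 ≤ θ ≤ 2π in polar coordinates, where x = r cos(θ), y = r sin(θ), and dA = r dr dθ.

Under the substitution, the integrand becomes 11r^4, so

    ∬_D (11(x^2 + y^2)^2) dA = ∫_{0}^{2π} ∫_{0}^{1} (11r^4) · r dr dθ.

Inner integral (in r): ∫_{0}^{1} (11r^4) · r dr = 11/6.

Outer integral (in θ): ∫_{0}^{2π} (11/6) dθ = 11π/3.

Therefore ∬_D (11(x^2 + y^2)^2) dA = 11π/3.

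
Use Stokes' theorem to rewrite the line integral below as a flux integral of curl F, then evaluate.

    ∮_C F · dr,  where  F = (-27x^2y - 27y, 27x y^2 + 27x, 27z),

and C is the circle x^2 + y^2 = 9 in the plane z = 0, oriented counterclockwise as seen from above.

Let S be the flat disk x^2 + y^2 ≤ 9 in the plane z = 0, with upward unit normal n̂ = ẑ. By Stokes' theorem,

    ∮_C F · dr = ∬_S (∇ × F) · n̂ dS = ∬_D (curl F)_z dA,

where D is the disk x^2 + y^2 ≤ 9.

Compute the curl of F = (-27x^2y - 27y, 27x y^2 + 27x, 27z):
    (∇ × F)_x = ∂F_z/∂y - ∂F_y/∂z = 0,
    (∇ × F)_y = ∂F_x/∂z - ∂F_z/∂x = 0,
    (∇ × F)_z = ∂F_y/∂x - ∂F_x/∂y = 27x^2 + 27y^2 + 54.

On z = 0, (curl F)_z = 27x^2 + 27y^2 + 54.

Convert to polar (x = r cos θ, y = r sin θ, dA = r dr dθ); the integrand becomes 27r^2 + 54, so

    ∬_D (curl F)_z dA = ∫_0^{2π} ∫_0^{3} (27r^2 + 54) · r dr dθ.

Inner (r from 0 to 3): 3159/4.
Outer (θ from 0 to 2π): 3159π/2.

Therefore ∮_C F · dr = 3159π/2.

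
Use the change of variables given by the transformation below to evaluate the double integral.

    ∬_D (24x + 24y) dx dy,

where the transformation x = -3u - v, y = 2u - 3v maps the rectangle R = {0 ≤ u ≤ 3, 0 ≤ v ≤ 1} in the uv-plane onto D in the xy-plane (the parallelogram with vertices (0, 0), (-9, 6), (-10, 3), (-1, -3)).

Compute the Jacobian determinant of (x, y) with respect to (u, v):

    ∂(x,y)/∂(u,v) = | -3  -1 | = (-3)(-3) - (-1)(2) = 11.
                   | 2  -3 |

Its absolute value is |J| = 11 (the area scaling factor).

Substituting x = -3u - v, y = 2u - 3v into the integrand,

    24x + 24y → -24u - 96v,

so the integral becomes

    ∬_R (-24u - 96v) · |J| du dv = ∫_0^3 ∫_0^1 (-264u - 1056v) dv du.

Inner (v): -264u - 528.
Outer (u): -2772.

Therefore ∬_D (24x + 24y) dx dy = -2772.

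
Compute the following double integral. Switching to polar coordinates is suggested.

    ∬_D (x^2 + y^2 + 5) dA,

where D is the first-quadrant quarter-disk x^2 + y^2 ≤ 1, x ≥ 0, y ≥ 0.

The region D is 0 ≤ r ≤ 1, 0 ≤ θ ≤ π/2 in polar coordinates, where x = r cos(θ), y = r sin(θ), and dA = r dr dθ.

Under the substitution, the integrand becomes r^2 + 5, so

    ∬_D (x^2 + y^2 + 5) dA = ∫_{0}^{π/2} ∫_{0}^{1} (r^2 + 5) · r dr dθ.

Inner integral (in r): ∫_{0}^{1} (r^2 + 5) · r dr = 11/4.

Outer integral (in θ): ∫_{0}^{π/2} (11/4) dθ = 11π/8.

Therefore ∬_D (x^2 + y^2 + 5) dA = 11π/8.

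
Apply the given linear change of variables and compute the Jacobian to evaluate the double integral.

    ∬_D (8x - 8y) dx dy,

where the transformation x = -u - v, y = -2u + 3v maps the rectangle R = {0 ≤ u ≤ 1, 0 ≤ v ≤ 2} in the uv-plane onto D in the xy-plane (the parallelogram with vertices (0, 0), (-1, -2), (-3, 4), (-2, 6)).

Compute the Jacobian determinant of (x, y) with respect to (u, v):

    ∂(x,y)/∂(u,v) = | -1  -1 | = (-1)(3) - (-1)(-2) = -5.
                   | -2  3 |

Its absolute value is |J| = 5 (the area scaling factor).

Substituting x = -u - v, y = -2u + 3v into the integrand,

    8x - 8y → 8u - 32v,

so the integral becomes

    ∬_R (8u - 32v) · |J| du dv = ∫_0^1 ∫_0^2 (40u - 160v) dv du.

Inner (v): 80u - 320.
Outer (u): -280.

Therefore ∬_D (8x - 8y) dx dy = -280.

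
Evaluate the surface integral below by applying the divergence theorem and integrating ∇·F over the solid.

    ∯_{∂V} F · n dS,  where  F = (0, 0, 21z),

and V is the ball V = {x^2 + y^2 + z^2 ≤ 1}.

By the divergence theorem,

    ∯_{∂V} F · n dS = ∭_V (∇ · F) dV.

Compute the divergence:
    ∇ · F = ∂F_x/∂x + ∂F_y/∂y + ∂F_z/∂z = 0 + 0 + 21 = 21.

In spherical coordinates, x = ρ sin(φ) cos(θ), y = ρ sin(φ) sin(θ), z = ρ cos(φ), dV = ρ^2 sin(φ) dρ dφ dθ, with 0 ≤ ρ ≤ 1, 0 ≤ φ ≤ π, 0 ≤ θ ≤ 2π.

The integrand, after substitution and multiplying by the volume element, becomes (21) · ρ^2 sin(φ), so

    ∭_V (∇·F) dV = ∫_0^{2π} ∫_0^{π} ∫_0^{1} (21) · ρ^2 sin(φ) dρ dφ dθ.

Inner (ρ from 0 to 1): 7sin(φ).
Middle (φ from 0 to π): 14.
Outer (θ from 0 to 2π): 28π.

Therefore ∯_{∂V} F · n dS = 28π.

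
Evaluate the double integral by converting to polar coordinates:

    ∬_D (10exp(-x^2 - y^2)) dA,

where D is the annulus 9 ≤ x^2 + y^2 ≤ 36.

The region D is 3 ≤ r ≤ 6, 0 ≤ θ ≤ 2π in polar coordinates, where x = r cos(θ), y = r sin(θ), and dA = r dr dθ.

Under the substitution, the integrand becomes 10exp(-r^2), so

    ∬_D (10exp(-x^2 - y^2)) dA = ∫_{0}^{2π} ∫_{3}^{6} (10exp(-r^2)) · r dr dθ.

Inner integral (in r): ∫_{3}^{6} (10exp(-r^2)) · r dr = -(5 - 5exp(27))exp(-36).

Outer integral (in θ): ∫_{0}^{2π} (-(5 - 5exp(27))exp(-36)) dθ = -10π (1 - exp(27))exp(-36).

Therefore ∬_D (10exp(-x^2 - y^2)) dA = -10π (1 - exp(27))exp(-36).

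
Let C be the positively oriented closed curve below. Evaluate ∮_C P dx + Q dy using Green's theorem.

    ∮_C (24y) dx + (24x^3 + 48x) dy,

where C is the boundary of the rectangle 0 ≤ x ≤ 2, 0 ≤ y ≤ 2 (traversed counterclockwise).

Green's theorem converts the closed line integral into a double integral over the enclosed region D:

    ∮_C P dx + Q dy = ∬_D (∂Q/∂x - ∂P/∂y) dA.

Here P = 24y, Q = 24x^3 + 48x, so

    ∂Q/∂x = 72x^2 + 48,    ∂P/∂y = 24,
    ∂Q/∂x - ∂P/∂y = 72x^2 + 24.

D is the region 0 ≤ x ≤ 2, 0 ≤ y ≤ 2. Evaluating the double integral:

    ∬_D (72x^2 + 24) dA = ∫_0^{2} ∫_0^{2} (72x^2 + 24) dy dx.

Inner (y from 0 to 2): 144x^2 + 48.
Outer (x from 0 to 2): 480.

Therefore ∮_C P dx + Q dy = 480.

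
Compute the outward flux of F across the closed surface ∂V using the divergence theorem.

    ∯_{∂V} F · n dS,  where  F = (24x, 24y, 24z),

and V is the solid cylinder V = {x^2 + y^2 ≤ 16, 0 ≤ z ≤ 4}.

By the divergence theorem,

    ∯_{∂V} F · n dS = ∭_V (∇ · F) dV.

Compute the divergence:
    ∇ · F = ∂F_x/∂x + ∂F_y/∂y + ∂F_z/∂z = 24 + 24 + 24 = 72.

In cylindrical coordinates, x = r cos(θ), y = r sin(θ), z = z, dV = r dr dθ dz, with 0 ≤ r ≤ 4, 0 ≤ θ ≤ 2π, 0 ≤ z ≤ 4.

The integrand, after substitution and multiplying by the volume element, becomes (72) · r, so

    ∭_V (∇·F) dV = ∫_0^{2π} ∫_0^{4} ∫_0^{4} (72) · r dz dr dθ.

Inner (z from 0 to 4): 288r.
Middle (r from 0 to 4): 2304.
Outer (θ from 0 to 2π): 4608π.

Therefore ∯_{∂V} F · n dS = 4608π.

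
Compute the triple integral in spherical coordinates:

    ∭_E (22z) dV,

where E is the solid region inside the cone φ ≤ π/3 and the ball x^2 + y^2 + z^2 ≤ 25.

In spherical coordinates, x = ρ sin(φ) cos(θ), y = ρ sin(φ) sin(θ), z = ρ cos(φ), and dV = ρ^2 sin(φ) dρ dφ dθ.

The integrand becomes 22ρ cos(φ), so

    ∭_E (22z) dV = ∫_{0}^{2π} ∫_{0}^{π/3} ∫_{0}^{5} (22ρ cos(φ)) · ρ^2 sin(φ) dρ dφ dθ.

Inner (ρ): 6875sin(2φ)/4.
Middle (φ): 20625/16.
Outer (θ): 20625π/8.

Therefore the triple integral equals 20625π/8.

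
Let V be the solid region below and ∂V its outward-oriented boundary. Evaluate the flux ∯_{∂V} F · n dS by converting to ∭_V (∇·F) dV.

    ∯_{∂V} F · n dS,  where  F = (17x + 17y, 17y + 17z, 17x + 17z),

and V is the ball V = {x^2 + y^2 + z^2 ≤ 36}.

By the divergence theorem,

    ∯_{∂V} F · n dS = ∭_V (∇ · F) dV.

Compute the divergence:
    ∇ · F = ∂F_x/∂x + ∂F_y/∂y + ∂F_z/∂z = 17 + 17 + 17 = 51.

In spherical coordinates, x = ρ sin(φ) cos(θ), y = ρ sin(φ) sin(θ), z = ρ cos(φ), dV = ρ^2 sin(φ) dρ dφ dθ, with 0 ≤ ρ ≤ 6, 0 ≤ φ ≤ π, 0 ≤ θ ≤ 2π.

The integrand, after substitution and multiplying by the volume element, becomes (51) · ρ^2 sin(φ), so

    ∭_V (∇·F) dV = ∫_0^{2π} ∫_0^{π} ∫_0^{6} (51) · ρ^2 sin(φ) dρ dφ dθ.

Inner (ρ from 0 to 6): 3672sin(φ).
Middle (φ from 0 to π): 7344.
Outer (θ from 0 to 2π): 14688π.

Therefore ∯_{∂V} F · n dS = 14688π.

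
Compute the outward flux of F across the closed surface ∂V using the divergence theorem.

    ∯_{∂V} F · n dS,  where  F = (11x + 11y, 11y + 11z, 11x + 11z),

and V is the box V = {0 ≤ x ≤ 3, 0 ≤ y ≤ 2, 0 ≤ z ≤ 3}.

By the divergence theorem,

    ∯_{∂V} F · n dS = ∭_V (∇ · F) dV.

Compute the divergence:
    ∇ · F = ∂F_x/∂x + ∂F_y/∂y + ∂F_z/∂z = 11 + 11 + 11 = 33.

V is a rectangular box, so dV = dx dy dz with 0 ≤ x ≤ 3, 0 ≤ y ≤ 2, 0 ≤ z ≤ 3.

Integrate (33) over V as an iterated integral:

    ∭_V (∇·F) dV = ∫_0^{3} ∫_0^{2} ∫_0^{3} (33) dz dy dx.

Inner (z from 0 to 3): 99.
Middle (y from 0 to 2): 198.
Outer (x from 0 to 3): 594.

Therefore ∯_{∂V} F · n dS = 594.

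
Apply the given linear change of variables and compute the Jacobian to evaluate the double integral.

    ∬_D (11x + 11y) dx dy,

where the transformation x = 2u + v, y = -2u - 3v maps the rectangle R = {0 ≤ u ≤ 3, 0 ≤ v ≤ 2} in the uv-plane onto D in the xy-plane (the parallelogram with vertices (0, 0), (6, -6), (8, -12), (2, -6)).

Compute the Jacobian determinant of (x, y) with respect to (u, v):

    ∂(x,y)/∂(u,v) = | 2  1 | = (2)(-3) - (1)(-2) = -4.
                   | -2  -3 |

Its absolute value is |J| = 4 (the area scaling factor).

Substituting x = 2u + v, y = -2u - 3v into the integrand,

    11x + 11y → -22v,

so the integral becomes

    ∬_R (-22v) · |J| du dv = ∫_0^3 ∫_0^2 (-88v) dv du.

Inner (v): -176.
Outer (u): -528.

Therefore ∬_D (11x + 11y) dx dy = -528.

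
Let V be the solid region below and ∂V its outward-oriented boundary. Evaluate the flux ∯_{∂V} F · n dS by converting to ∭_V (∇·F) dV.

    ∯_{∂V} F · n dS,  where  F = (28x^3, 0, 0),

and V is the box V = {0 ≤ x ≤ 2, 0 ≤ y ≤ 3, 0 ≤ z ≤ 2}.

By the divergence theorem,

    ∯_{∂V} F · n dS = ∭_V (∇ · F) dV.

Compute the divergence:
    ∇ · F = ∂F_x/∂x + ∂F_y/∂y + ∂F_z/∂z = 84x^2 + 0 + 0 = 84x^2.

V is a rectangular box, so dV = dx dy dz with 0 ≤ x ≤ 2, 0 ≤ y ≤ 3, 0 ≤ z ≤ 2.

Integrate (84x^2) over V as an iterated integral:

    ∭_V (∇·F) dV = ∫_0^{2} ∫_0^{3} ∫_0^{2} (84x^2) dz dy dx.

Inner (z from 0 to 2): 168x^2.
Middle (y from 0 to 3): 504x^2.
Outer (x from 0 to 2): 1344.

Therefore ∯_{∂V} F · n dS = 1344.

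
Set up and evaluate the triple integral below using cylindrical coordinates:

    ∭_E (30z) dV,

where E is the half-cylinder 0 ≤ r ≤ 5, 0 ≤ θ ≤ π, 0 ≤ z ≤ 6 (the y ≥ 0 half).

In cylindrical coordinates, x = r cos(θ), y = r sin(θ), z = z, and dV = r dr dθ dz.

The integrand becomes 30z, so

    ∭_E (30z) dV = ∫_{0}^{π} ∫_{0}^{5} ∫_{0}^{6} (30z) · r dz dr dθ.

Inner (z): 540r.
Middle (r from 0 to 5): 6750.
Outer (θ): 6750π.

Therefore the triple integral equals 6750π.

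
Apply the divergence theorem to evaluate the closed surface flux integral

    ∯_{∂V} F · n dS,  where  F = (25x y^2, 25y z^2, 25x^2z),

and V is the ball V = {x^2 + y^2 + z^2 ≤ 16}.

By the divergence theorem,

    ∯_{∂V} F · n dS = ∭_V (∇ · F) dV.

Compute the divergence:
    ∇ · F = ∂F_x/∂x + ∂F_y/∂y + ∂F_z/∂z = 25y^2 + 25z^2 + 25x^2 = 25x^2 + 25y^2 + 25z^2.

In spherical coordinates, x = ρ sin(φ) cos(θ), y = ρ sin(φ) sin(θ), z = ρ cos(φ), dV = ρ^2 sin(φ) dρ dφ dθ, with 0 ≤ ρ ≤ 4, 0 ≤ φ ≤ π, 0 ≤ θ ≤ 2π.

The integrand, after substitution and multiplying by the volume element, becomes (25ρ^2) · ρ^2 sin(φ), so

    ∭_V (∇·F) dV = ∫_0^{2π} ∫_0^{π} ∫_0^{4} (25ρ^2) · ρ^2 sin(φ) dρ dφ dθ.

Inner (ρ from 0 to 4): 5120sin(φ).
Middle (φ from 0 to π): 10240.
Outer (θ from 0 to 2π): 20480π.

Therefore ∯_{∂V} F · n dS = 20480π.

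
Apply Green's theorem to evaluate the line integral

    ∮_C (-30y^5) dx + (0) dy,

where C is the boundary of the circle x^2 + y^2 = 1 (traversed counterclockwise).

Green's theorem converts the closed line integral into a double integral over the enclosed region D:

    ∮_C P dx + Q dy = ∬_D (∂Q/∂x - ∂P/∂y) dA.

Here P = -30y^5, Q = 0, so

    ∂Q/∂x = 0,    ∂P/∂y = -150y^4,
    ∂Q/∂x - ∂P/∂y = 150y^4.

D is the region x^2 + y^2 ≤ 1. Evaluating the double integral:

In polar coordinates (x = r cos θ, y = r sin θ, dA = r dr dθ) the integrand becomes 150r^4sin(θ)^4, so

    ∬_D (150y^4) dA = ∫_0^{2π} ∫_0^{1} (150r^4sin(θ)^4) · r dr dθ.

Inner (r from 0 to 1): 25sin(θ)^4.
Outer (θ from 0 to 2π): 75π/4.

Therefore ∮_C P dx + Q dy = 75π/4.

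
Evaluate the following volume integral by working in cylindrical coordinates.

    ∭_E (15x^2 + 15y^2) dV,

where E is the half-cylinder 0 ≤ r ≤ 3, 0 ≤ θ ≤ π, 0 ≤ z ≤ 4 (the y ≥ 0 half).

In cylindrical coordinates, x = r cos(θ), y = r sin(θ), z = z, and dV = r dr dθ dz.

The integrand becomes 15r^2, so

    ∭_E (15x^2 + 15y^2) dV = ∫_{0}^{π} ∫_{0}^{3} ∫_{0}^{4} (15r^2) · r dz dr dθ.

Inner (z): 60r^3.
Middle (r from 0 to 3): 1215.
Outer (θ): 1215π.

Therefore the triple integral equals 1215π.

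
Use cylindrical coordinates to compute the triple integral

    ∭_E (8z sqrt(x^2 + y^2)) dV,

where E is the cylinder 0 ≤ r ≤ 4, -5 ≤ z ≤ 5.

In cylindrical coordinates, x = r cos(θ), y = r sin(θ), z = z, and dV = r dr dθ dz.

The integrand becomes 8r z, so

    ∭_E (8z sqrt(x^2 + y^2)) dV = ∫_{0}^{2π} ∫_{0}^{4} ∫_{-5}^{5} (8r z) · r dz dr dθ.

Inner (z): 0.
Middle (r from 0 to 4): 0.
Outer (θ): 0.

Therefore the triple integral equals 0.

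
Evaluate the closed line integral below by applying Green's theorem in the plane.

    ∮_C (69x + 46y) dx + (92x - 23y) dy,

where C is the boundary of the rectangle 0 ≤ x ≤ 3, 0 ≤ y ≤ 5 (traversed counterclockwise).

Green's theorem converts the closed line integral into a double integral over the enclosed region D:

    ∮_C P dx + Q dy = ∬_D (∂Q/∂x - ∂P/∂y) dA.

Here P = 69x + 46y, Q = 92x - 23y, so

    ∂Q/∂x = 92,    ∂P/∂y = 46,
    ∂Q/∂x - ∂P/∂y = 46.

D is the region 0 ≤ x ≤ 3, 0 ≤ y ≤ 5. Evaluating the double integral:

    ∬_D (46) dA = ∫_0^{3} ∫_0^{5} (46) dy dx.

Inner (y from 0 to 5): 230.
Outer (x from 0 to 3): 690.

Therefore ∮_C P dx + Q dy = 690.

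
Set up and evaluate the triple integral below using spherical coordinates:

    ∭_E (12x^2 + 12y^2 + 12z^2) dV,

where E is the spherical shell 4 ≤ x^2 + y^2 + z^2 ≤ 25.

In spherical coordinates, x = ρ sin(φ) cos(θ), y = ρ sin(φ) sin(θ), z = ρ cos(φ), and dV = ρ^2 sin(φ) dρ dφ dθ.

The integrand becomes 12ρ^2, so

    ∭_E (12x^2 + 12y^2 + 12z^2) dV = ∫_{0}^{2π} ∫_{0}^{π} ∫_{2}^{5} (12ρ^2) · ρ^2 sin(φ) dρ dφ dθ.

Inner (ρ): 37116sin(φ)/5.
Middle (φ): 74232/5.
Outer (θ): 148464π/5.

Therefore the triple integral equals 148464π/5.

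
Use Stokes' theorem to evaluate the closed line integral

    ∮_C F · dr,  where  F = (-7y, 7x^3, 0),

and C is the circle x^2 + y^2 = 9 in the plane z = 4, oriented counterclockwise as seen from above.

Let S be the flat disk x^2 + y^2 ≤ 9 in the plane z = 4, with upward unit normal n̂ = ẑ. By Stokes' theorem,

    ∮_C F · dr = ∬_S (∇ × F) · n̂ dS = ∬_D (curl F)_z dA,

where D is the disk x^2 + y^2 ≤ 9.

Compute the curl of F = (-7y, 7x^3, 0):
    (∇ × F)_x = ∂F_z/∂y - ∂F_y/∂z = 0,
    (∇ × F)_y = ∂F_x/∂z - ∂F_z/∂x = 0,
    (∇ × F)_z = ∂F_y/∂x - ∂F_x/∂y = 21x^2 + 7.

On z = 4, (curl F)_z = 21x^2 + 7.

Convert to polar (x = r cos θ, y = r sin θ, dA = r dr dθ); the integrand becomes 21r^2cos(θ)^2 + 7, so

    ∬_D (curl F)_z dA = ∫_0^{2π} ∫_0^{3} (21r^2cos(θ)^2 + 7) · r dr dθ.

Inner (r from 0 to 3): 1701cos(θ)^2/4 + 63/2.
Outer (θ from 0 to 2π): 1953π/4.

Therefore ∮_C F · dr = 1953π/4.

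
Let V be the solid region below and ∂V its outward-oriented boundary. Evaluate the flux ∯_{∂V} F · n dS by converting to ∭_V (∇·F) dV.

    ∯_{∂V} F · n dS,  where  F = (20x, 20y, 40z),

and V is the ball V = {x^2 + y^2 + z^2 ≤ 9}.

By the divergence theorem,

    ∯_{∂V} F · n dS = ∭_V (∇ · F) dV.

Compute the divergence:
    ∇ · F = ∂F_x/∂x + ∂F_y/∂y + ∂F_z/∂z = 20 + 20 + 40 = 80.

In spherical coordinates, x = ρ sin(φ) cos(θ), y = ρ sin(φ) sin(θ), z = ρ cos(φ), dV = ρ^2 sin(φ) dρ dφ dθ, with 0 ≤ ρ ≤ 3, 0 ≤ φ ≤ π, 0 ≤ θ ≤ 2π.

The integrand, after substitution and multiplying by the volume element, becomes (80) · ρ^2 sin(φ), so

    ∭_V (∇·F) dV = ∫_0^{2π} ∫_0^{π} ∫_0^{3} (80) · ρ^2 sin(φ) dρ dφ dθ.

Inner (ρ from 0 to 3): 720sin(φ).
Middle (φ from 0 to π): 1440.
Outer (θ from 0 to 2π): 2880π.

Therefore ∯_{∂V} F · n dS = 2880π.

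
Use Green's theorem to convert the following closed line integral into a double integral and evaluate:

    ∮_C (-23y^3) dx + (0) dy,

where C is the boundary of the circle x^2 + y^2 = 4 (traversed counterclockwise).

Green's theorem converts the closed line integral into a double integral over the enclosed region D:

    ∮_C P dx + Q dy = ∬_D (∂Q/∂x - ∂P/∂y) dA.

Here P = -23y^3, Q = 0, so

    ∂Q/∂x = 0,    ∂P/∂y = -69y^2,
    ∂Q/∂x - ∂P/∂y = 69y^2.

D is the region x^2 + y^2 ≤ 4. Evaluating the double integral:

In polar coordinates (x = r cos θ, y = r sin θ, dA = r dr dθ) the integrand becomes 69r^2sin(θ)^2, so

    ∬_D (69y^2) dA = ∫_0^{2π} ∫_0^{2} (69r^2sin(θ)^2) · r dr dθ.

Inner (r from 0 to 2): 276sin(θ)^2.
Outer (θ from 0 to 2π): 276π.

Therefore ∮_C P dx + Q dy = 276π.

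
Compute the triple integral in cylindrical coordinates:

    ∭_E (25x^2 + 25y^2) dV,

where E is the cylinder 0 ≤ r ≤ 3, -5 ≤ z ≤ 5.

In cylindrical coordinates, x = r cos(θ), y = r sin(θ), z = z, and dV = r dr dθ dz.

The integrand becomes 25r^2, so

    ∭_E (25x^2 + 25y^2) dV = ∫_{0}^{2π} ∫_{0}^{3} ∫_{-5}^{5} (25r^2) · r dz dr dθ.

Inner (z): 250r^3.
Middle (r from 0 to 3): 10125/2.
Outer (θ): 10125π.

Therefore the triple integral equals 10125π.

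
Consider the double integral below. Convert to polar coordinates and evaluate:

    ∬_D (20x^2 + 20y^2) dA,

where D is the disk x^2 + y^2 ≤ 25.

The region D is 0 ≤ r ≤ 5, 0 ≤ θ ≤ 2π in polar coordinates, where x = r cos(θ), y = r sin(θ), and dA = r dr dθ.

Under the substitution, the integrand becomes 20r^2, so

    ∬_D (20x^2 + 20y^2) dA = ∫_{0}^{2π} ∫_{0}^{5} (20r^2) · r dr dθ.

Inner integral (in r): ∫_{0}^{5} (20r^2) · r dr = 3125.

Outer integral (in θ): ∫_{0}^{2π} (3125) dθ = 6250π.

Therefore ∬_D (20x^2 + 20y^2) dA = 6250π.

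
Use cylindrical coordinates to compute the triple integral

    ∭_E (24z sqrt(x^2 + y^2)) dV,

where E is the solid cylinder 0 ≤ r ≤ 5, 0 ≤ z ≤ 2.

In cylindrical coordinates, x = r cos(θ), y = r sin(θ), z = z, and dV = r dr dθ dz.

The integrand becomes 24r z, so

    ∭_E (24z sqrt(x^2 + y^2)) dV = ∫_{0}^{2π} ∫_{0}^{5} ∫_{0}^{2} (24r z) · r dz dr dθ.

Inner (z): 48r^2.
Middle (r from 0 to 5): 2000.
Outer (θ): 4000π.

Therefore the triple integral equals 4000π.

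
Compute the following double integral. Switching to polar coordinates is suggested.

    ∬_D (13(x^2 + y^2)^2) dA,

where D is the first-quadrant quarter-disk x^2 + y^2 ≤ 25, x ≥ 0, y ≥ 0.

The region D is 0 ≤ r ≤ 5, 0 ≤ θ ≤ π/2 in polar coordinates, where x = r cos(θ), y = r sin(θ), and dA = r dr dθ.

Under the substitution, the integrand becomes 13r^4, so

    ∬_D (13(x^2 + y^2)^2) dA = ∫_{0}^{π/2} ∫_{0}^{5} (13r^4) · r dr dθ.

Inner integral (in r): ∫_{0}^{5} (13r^4) · r dr = 203125/6.

Outer integral (in θ): ∫_{0}^{π/2} (203125/6) dθ = 203125π/12.

Therefore ∬_D (13(x^2 + y^2)^2) dA = 203125π/12.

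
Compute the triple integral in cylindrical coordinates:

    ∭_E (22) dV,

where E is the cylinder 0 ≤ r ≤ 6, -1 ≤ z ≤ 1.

In cylindrical coordinates, x = r cos(θ), y = r sin(θ), z = z, and dV = r dr dθ dz.

The integrand becomes 22, so

    ∭_E (22) dV = ∫_{0}^{2π} ∫_{0}^{6} ∫_{-1}^{1} (22) · r dz dr dθ.

Inner (z): 44r.
Middle (r from 0 to 6): 792.
Outer (θ): 1584π.

Therefore the triple integral equals 1584π.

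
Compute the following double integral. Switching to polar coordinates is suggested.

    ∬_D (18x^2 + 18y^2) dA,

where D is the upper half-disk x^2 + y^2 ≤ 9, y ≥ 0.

The region D is 0 ≤ r ≤ 3, 0 ≤ θ ≤ π in polar coordinates, where x = r cos(θ), y = r sin(θ), and dA = r dr dθ.

Under the substitution, the integrand becomes 18r^2, so

    ∬_D (18x^2 + 18y^2) dA = ∫_{0}^{π} ∫_{0}^{3} (18r^2) · r dr dθ.

Inner integral (in r): ∫_{0}^{3} (18r^2) · r dr = 729/2.

Outer integral (in θ): ∫_{0}^{π} (729/2) dθ = 729π/2.

Therefore ∬_D (18x^2 + 18y^2) dA = 729π/2.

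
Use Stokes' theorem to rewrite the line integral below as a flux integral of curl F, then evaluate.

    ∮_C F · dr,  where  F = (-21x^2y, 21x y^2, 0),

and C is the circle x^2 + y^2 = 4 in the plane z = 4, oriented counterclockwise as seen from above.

Let S be the flat disk x^2 + y^2 ≤ 4 in the plane z = 4, with upward unit normal n̂ = ẑ. By Stokes' theorem,

    ∮_C F · dr = ∬_S (∇ × F) · n̂ dS = ∬_D (curl F)_z dA,

where D is the disk x^2 + y^2 ≤ 4.

Compute the curl of F = (-21x^2y, 21x y^2, 0):
    (∇ × F)_x = ∂F_z/∂y - ∂F_y/∂z = 0,
    (∇ × F)_y = ∂F_x/∂z - ∂F_z/∂x = 0,
    (∇ × F)_z = ∂F_y/∂x - ∂F_x/∂y = 21x^2 + 21y^2.

On z = 4, (curl F)_z = 21x^2 + 21y^2.

Convert to polar (x = r cos θ, y = r sin θ, dA = r dr dθ); the integrand becomes 21r^2, so

    ∬_D (curl F)_z dA = ∫_0^{2π} ∫_0^{2} (21r^2) · r dr dθ.

Inner (r from 0 to 2): 84.
Outer (θ from 0 to 2π): 168π.

Therefore ∮_C F · dr = 168π.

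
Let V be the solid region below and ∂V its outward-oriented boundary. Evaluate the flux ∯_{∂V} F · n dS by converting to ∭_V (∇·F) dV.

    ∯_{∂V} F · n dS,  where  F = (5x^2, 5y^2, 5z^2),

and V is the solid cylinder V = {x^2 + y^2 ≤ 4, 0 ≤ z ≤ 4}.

By the divergence theorem,

    ∯_{∂V} F · n dS = ∭_V (∇ · F) dV.

Compute the divergence:
    ∇ · F = ∂F_x/∂x + ∂F_y/∂y + ∂F_z/∂z = 10x + 10y + 10z.

In cylindrical coordinates, x = r cos(θ), y = r sin(θ), z = z, dV = r dr dθ dz, with 0 ≤ r ≤ 2, 0 ≤ θ ≤ 2π, 0 ≤ z ≤ 4.

The integrand, after substitution and multiplying by the volume element, becomes (10sqrt(2)r sin(θ + π/4) + 10z) · r, so

    ∭_V (∇·F) dV = ∫_0^{2π} ∫_0^{2} ∫_0^{4} (10sqrt(2)r sin(θ + π/4) + 10z) · r dz dr dθ.

Inner (z from 0 to 4): 40r (sqrt(2)r sin(θ + π/4) + 2).
Middle (r from 0 to 2): 320sqrt(2)sin(θ + π/4)/3 + 160.
Outer (θ from 0 to 2π): 320π.

Therefore ∯_{∂V} F · n dS = 320π.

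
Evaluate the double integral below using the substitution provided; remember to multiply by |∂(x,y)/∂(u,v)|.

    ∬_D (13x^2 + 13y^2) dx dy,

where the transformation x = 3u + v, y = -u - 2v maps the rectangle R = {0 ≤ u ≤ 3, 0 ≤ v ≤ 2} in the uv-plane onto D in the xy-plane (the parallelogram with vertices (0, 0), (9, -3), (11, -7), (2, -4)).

Compute the Jacobian determinant of (x, y) with respect to (u, v):

    ∂(x,y)/∂(u,v) = | 3  1 | = (3)(-2) - (1)(-1) = -5.
                   | -1  -2 |

Its absolute value is |J| = 5 (the area scaling factor).

Substituting x = 3u + v, y = -u - 2v into the integrand,

    13x^2 + 13y^2 → 130u^2 + 130u v + 65v^2,

so the integral becomes

    ∬_R (130u^2 + 130u v + 65v^2) · |J| du dv = ∫_0^3 ∫_0^2 (650u^2 + 650u v + 325v^2) dv du.

Inner (v): 1300u^2 + 1300u + 2600/3.
Outer (u): 20150.

Therefore ∬_D (13x^2 + 13y^2) dx dy = 20150.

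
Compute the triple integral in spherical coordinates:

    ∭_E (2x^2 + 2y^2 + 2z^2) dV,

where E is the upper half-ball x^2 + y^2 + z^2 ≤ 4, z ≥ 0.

In spherical coordinates, x = ρ sin(φ) cos(θ), y = ρ sin(φ) sin(θ), z = ρ cos(φ), and dV = ρ^2 sin(φ) dρ dφ dθ.

The integrand becomes 2ρ^2, so

    ∭_E (2x^2 + 2y^2 + 2z^2) dV = ∫_{0}^{2π} ∫_{0}^{π/2} ∫_{0}^{2} (2ρ^2) · ρ^2 sin(φ) dρ dφ dθ.

Inner (ρ): 64sin(φ)/5.
Middle (φ): 64/5.
Outer (θ): 128π/5.

Therefore the triple integral equals 128π/5.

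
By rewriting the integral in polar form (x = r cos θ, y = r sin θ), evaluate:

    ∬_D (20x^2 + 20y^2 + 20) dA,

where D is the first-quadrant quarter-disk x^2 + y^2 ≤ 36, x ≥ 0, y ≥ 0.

The region D is 0 ≤ r ≤ 6, 0 ≤ θ ≤ π/2 in polar coordinates, where x = r cos(θ), y = r sin(θ), and dA = r dr dθ.

Under the substitution, the integrand becomes 20r^2 + 20, so

    ∬_D (20x^2 + 20y^2 + 20) dA = ∫_{0}^{π/2} ∫_{0}^{6} (20r^2 + 20) · r dr dθ.

Inner integral (in r): ∫_{0}^{6} (20r^2 + 20) · r dr = 6840.

Outer integral (in θ): ∫_{0}^{π/2} (6840) dθ = 3420π.

Therefore ∬_D (20x^2 + 20y^2 + 20) dA = 3420π.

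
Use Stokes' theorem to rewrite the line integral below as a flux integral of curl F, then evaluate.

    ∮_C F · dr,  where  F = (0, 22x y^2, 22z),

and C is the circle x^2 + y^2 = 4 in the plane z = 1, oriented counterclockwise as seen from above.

Let S be the flat disk x^2 + y^2 ≤ 4 in the plane z = 1, with upward unit normal n̂ = ẑ. By Stokes' theorem,

    ∮_C F · dr = ∬_S (∇ × F) · n̂ dS = ∬_D (curl F)_z dA,

where D is the disk x^2 + y^2 ≤ 4.

Compute the curl of F = (0, 22x y^2, 22z):
    (∇ × F)_x = ∂F_z/∂y - ∂F_y/∂z = 0,
    (∇ × F)_y = ∂F_x/∂z - ∂F_z/∂x = 0,
    (∇ × F)_z = ∂F_y/∂x - ∂F_x/∂y = 22y^2.

On z = 1, (curl F)_z = 22y^2.

Convert to polar (x = r cos θ, y = r sin θ, dA = r dr dθ); the integrand becomes 22r^2sin(θ)^2, so

    ∬_D (curl F)_z dA = ∫_0^{2π} ∫_0^{2} (22r^2sin(θ)^2) · r dr dθ.

Inner (r from 0 to 2): 88sin(θ)^2.
Outer (θ from 0 to 2π): 88π.

Therefore ∮_C F · dr = 88π.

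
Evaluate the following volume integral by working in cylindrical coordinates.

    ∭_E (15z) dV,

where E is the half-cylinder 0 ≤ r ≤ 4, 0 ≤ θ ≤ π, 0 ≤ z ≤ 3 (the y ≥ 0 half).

In cylindrical coordinates, x = r cos(θ), y = r sin(θ), z = z, and dV = r dr dθ dz.

The integrand becomes 15z, so

    ∭_E (15z) dV = ∫_{0}^{π} ∫_{0}^{4} ∫_{0}^{3} (15z) · r dz dr dθ.

Inner (z): 135r/2.
Middle (r from 0 to 4): 540.
Outer (θ): 540π.

Therefore the triple integral equals 540π.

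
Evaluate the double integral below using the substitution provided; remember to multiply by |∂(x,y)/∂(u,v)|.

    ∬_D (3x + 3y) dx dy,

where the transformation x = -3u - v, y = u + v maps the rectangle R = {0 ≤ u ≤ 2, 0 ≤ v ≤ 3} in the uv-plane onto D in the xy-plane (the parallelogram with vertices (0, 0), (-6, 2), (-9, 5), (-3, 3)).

Compute the Jacobian determinant of (x, y) with respect to (u, v):

    ∂(x,y)/∂(u,v) = | -3  -1 | = (-3)(1) - (-1)(1) = -2.
                   | 1  1 |

Its absolute value is |J| = 2 (the area scaling factor).

Substituting x = -3u - v, y = u + v into the integrand,

    3x + 3y → -6u,

so the integral becomes

    ∬_R (-6u) · |J| du dv = ∫_0^2 ∫_0^3 (-12u) dv du.

Inner (v): -36u.
Outer (u): -72.

Therefore ∬_D (3x + 3y) dx dy = -72.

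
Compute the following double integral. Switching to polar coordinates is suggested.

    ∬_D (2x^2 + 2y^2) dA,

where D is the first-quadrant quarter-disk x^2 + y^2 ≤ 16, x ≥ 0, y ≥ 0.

The region D is 0 ≤ r ≤ 4, 0 ≤ θ ≤ π/2 in polar coordinates, where x = r cos(θ), y = r sin(θ), and dA = r dr dθ.

Under the substitution, the integrand becomes 2r^2, so

    ∬_D (2x^2 + 2y^2) dA = ∫_{0}^{π/2} ∫_{0}^{4} (2r^2) · r dr dθ.

Inner integral (in r): ∫_{0}^{4} (2r^2) · r dr = 128.

Outer integral (in θ): ∫_{0}^{π/2} (128) dθ = 64π.

Therefore ∬_D (2x^2 + 2y^2) dA = 64π.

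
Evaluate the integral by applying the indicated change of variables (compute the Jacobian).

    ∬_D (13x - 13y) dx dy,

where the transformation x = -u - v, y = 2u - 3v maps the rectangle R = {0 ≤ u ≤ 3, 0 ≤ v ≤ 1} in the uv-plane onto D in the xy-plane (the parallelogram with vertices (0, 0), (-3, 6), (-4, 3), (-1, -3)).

Compute the Jacobian determinant of (x, y) with respect to (u, v):

    ∂(x,y)/∂(u,v) = | -1  -1 | = (-1)(-3) - (-1)(2) = 5.
                   | 2  -3 |

Its absolute value is |J| = 5 (the area scaling factor).

Substituting x = -u - v, y = 2u - 3v into the integrand,

    13x - 13y → -39u + 26v,

so the integral becomes

    ∬_R (-39u + 26v) · |J| du dv = ∫_0^3 ∫_0^1 (-195u + 130v) dv du.

Inner (v): 65 - 195u.
Outer (u): -1365/2.

Therefore ∬_D (13x - 13y) dx dy = -1365/2.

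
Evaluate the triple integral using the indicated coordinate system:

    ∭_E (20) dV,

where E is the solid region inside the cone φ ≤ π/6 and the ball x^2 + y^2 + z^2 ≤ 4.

In spherical coordinates, x = ρ sin(φ) cos(θ), y = ρ sin(φ) sin(θ), z = ρ cos(φ), and dV = ρ^2 sin(φ) dρ dφ dθ.

The integrand becomes 20, so

    ∭_E (20) dV = ∫_{0}^{2π} ∫_{0}^{π/6} ∫_{0}^{2} (20) · ρ^2 sin(φ) dρ dφ dθ.

Inner (ρ): 160sin(φ)/3.
Middle (φ): 160/3 - 80sqrt(3)/3.
Outer (θ): 160π (2 - sqrt(3))/3.

Therefore the triple integral equals 160π (2 - sqrt(3))/3.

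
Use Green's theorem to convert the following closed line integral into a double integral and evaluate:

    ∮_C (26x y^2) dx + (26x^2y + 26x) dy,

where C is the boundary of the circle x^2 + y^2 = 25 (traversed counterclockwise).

Green's theorem converts the closed line integral into a double integral over the enclosed region D:

    ∮_C P dx + Q dy = ∬_D (∂Q/∂x - ∂P/∂y) dA.

Here P = 26x y^2, Q = 26x^2y + 26x, so

    ∂Q/∂x = 52x y + 26,    ∂P/∂y = 52x y,
    ∂Q/∂x - ∂P/∂y = 26.

D is the region x^2 + y^2 ≤ 25. Evaluating the double integral:

In polar coordinates (x = r cos θ, y = r sin θ, dA = r dr dθ) the integrand becomes 26, so

    ∬_D (26) dA = ∫_0^{2π} ∫_0^{5} (26) · r dr dθ.

Inner (r from 0 to 5): 325.
Outer (θ from 0 to 2π): 650π.

Therefore ∮_C P dx + Q dy = 650π.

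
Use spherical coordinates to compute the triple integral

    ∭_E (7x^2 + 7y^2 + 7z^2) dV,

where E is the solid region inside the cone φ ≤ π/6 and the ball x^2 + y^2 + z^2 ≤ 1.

In spherical coordinates, x = ρ sin(φ) cos(θ), y = ρ sin(φ) sin(θ), z = ρ cos(φ), and dV = ρ^2 sin(φ) dρ dφ dθ.

The integrand becomes 7ρ^2, so

    ∭_E (7x^2 + 7y^2 + 7z^2) dV = ∫_{0}^{2π} ∫_{0}^{π/6} ∫_{0}^{1} (7ρ^2) · ρ^2 sin(φ) dρ dφ dθ.

Inner (ρ): 7sin(φ)/5.
Middle (φ): 7/5 - 7sqrt(3)/10.
Outer (θ): 7π (2 - sqrt(3))/5.

Therefore the triple integral equals 7π (2 - sqrt(3))/5.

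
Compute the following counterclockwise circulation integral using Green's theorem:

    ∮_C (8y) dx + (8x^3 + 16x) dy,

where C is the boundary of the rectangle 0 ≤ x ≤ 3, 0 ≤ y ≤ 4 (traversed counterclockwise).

Green's theorem converts the closed line integral into a double integral over the enclosed region D:

    ∮_C P dx + Q dy = ∬_D (∂Q/∂x - ∂P/∂y) dA.

Here P = 8y, Q = 8x^3 + 16x, so

    ∂Q/∂x = 24x^2 + 16,    ∂P/∂y = 8,
    ∂Q/∂x - ∂P/∂y = 24x^2 + 8.

D is the region 0 ≤ x ≤ 3, 0 ≤ y ≤ 4. Evaluating the double integral:

    ∬_D (24x^2 + 8) dA = ∫_0^{3} ∫_0^{4} (24x^2 + 8) dy dx.

Inner (y from 0 to 4): 96x^2 + 32.
Outer (x from 0 to 3): 960.

Therefore ∮_C P dx + Q dy = 960.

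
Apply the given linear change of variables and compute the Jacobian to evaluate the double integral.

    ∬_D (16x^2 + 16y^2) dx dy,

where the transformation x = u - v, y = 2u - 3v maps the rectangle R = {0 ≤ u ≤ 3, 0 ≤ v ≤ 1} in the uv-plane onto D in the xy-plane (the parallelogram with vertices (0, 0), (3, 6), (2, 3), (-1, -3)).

Compute the Jacobian determinant of (x, y) with respect to (u, v):

    ∂(x,y)/∂(u,v) = | 1  -1 | = (1)(-3) - (-1)(2) = -1.
                   | 2  -3 |

Its absolute value is |J| = 1 (the area scaling factor).

Substituting x = u - v, y = 2u - 3v into the integrand,

    16x^2 + 16y^2 → 80u^2 - 224u v + 160v^2,

so the integral becomes

    ∬_R (80u^2 - 224u v + 160v^2) · |J| du dv = ∫_0^3 ∫_0^1 (80u^2 - 224u v + 160v^2) dv du.

Inner (v): 80u^2 - 112u + 160/3.
Outer (u): 376.

Therefore ∬_D (16x^2 + 16y^2) dx dy = 376.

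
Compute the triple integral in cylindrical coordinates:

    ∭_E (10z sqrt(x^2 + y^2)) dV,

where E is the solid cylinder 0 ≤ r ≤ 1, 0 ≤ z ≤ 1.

In cylindrical coordinates, x = r cos(θ), y = r sin(θ), z = z, and dV = r dr dθ dz.

The integrand becomes 10r z, so

    ∭_E (10z sqrt(x^2 + y^2)) dV = ∫_{0}^{2π} ∫_{0}^{1} ∫_{0}^{1} (10r z) · r dz dr dθ.

Inner (z): 5r^2.
Middle (r from 0 to 1): 5/3.
Outer (θ): 10π/3.

Therefore the triple integral equals 10π/3.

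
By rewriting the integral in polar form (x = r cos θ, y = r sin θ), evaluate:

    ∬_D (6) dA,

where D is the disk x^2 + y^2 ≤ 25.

The region D is 0 ≤ r ≤ 5, 0 ≤ θ ≤ 2π in polar coordinates, where x = r cos(θ), y = r sin(θ), and dA = r dr dθ.

Under the substitution, the integrand becomes 6, so

    ∬_D (6) dA = ∫_{0}^{2π} ∫_{0}^{5} (6) · r dr dθ.

Inner integral (in r): ∫_{0}^{5} (6) · r dr = 75.

Outer integral (in θ): ∫_{0}^{2π} (75) dθ = 150π.

Therefore ∬_D (6) dA = 150π.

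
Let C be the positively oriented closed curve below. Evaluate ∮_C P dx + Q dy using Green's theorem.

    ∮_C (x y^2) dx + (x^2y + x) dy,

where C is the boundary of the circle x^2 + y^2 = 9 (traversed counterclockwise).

Green's theorem converts the closed line integral into a double integral over the enclosed region D:

    ∮_C P dx + Q dy = ∬_D (∂Q/∂x - ∂P/∂y) dA.

Here P = x y^2, Q = x^2y + x, so

    ∂Q/∂x = 2x y + 1,    ∂P/∂y = 2x y,
    ∂Q/∂x - ∂P/∂y = 1.

D is the region x^2 + y^2 ≤ 9. Evaluating the double integral:

In polar coordinates (x = r cos θ, y = r sin θ, dA = r dr dθ) the integrand becomes 1, so

    ∬_D (1) dA = ∫_0^{2π} ∫_0^{3} (1) · r dr dθ.

Inner (r from 0 to 3): 9/2.
Outer (θ from 0 to 2π): 9π.

Therefore ∮_C P dx + Q dy = 9π.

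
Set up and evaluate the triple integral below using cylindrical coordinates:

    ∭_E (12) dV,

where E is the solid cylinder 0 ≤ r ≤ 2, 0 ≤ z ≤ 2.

In cylindrical coordinates, x = r cos(θ), y = r sin(θ), z = z, and dV = r dr dθ dz.

The integrand becomes 12, so

    ∭_E (12) dV = ∫_{0}^{2π} ∫_{0}^{2} ∫_{0}^{2} (12) · r dz dr dθ.

Inner (z): 24r.
Middle (r from 0 to 2): 48.
Outer (θ): 96π.

Therefore the triple integral equals 96π.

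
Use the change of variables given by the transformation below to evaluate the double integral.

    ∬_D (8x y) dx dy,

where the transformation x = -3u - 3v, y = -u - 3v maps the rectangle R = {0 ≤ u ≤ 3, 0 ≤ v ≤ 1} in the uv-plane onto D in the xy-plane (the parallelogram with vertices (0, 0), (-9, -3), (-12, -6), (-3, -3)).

Compute the Jacobian determinant of (x, y) with respect to (u, v):

    ∂(x,y)/∂(u,v) = | -3  -3 | = (-3)(-3) - (-3)(-1) = 6.
                   | -1  -3 |

Its absolute value is |J| = 6 (the area scaling factor).

Substituting x = -3u - 3v, y = -u - 3v into the integrand,

    8x y → 24u^2 + 96u v + 72v^2,

so the integral becomes

    ∬_R (24u^2 + 96u v + 72v^2) · |J| du dv = ∫_0^3 ∫_0^1 (144u^2 + 576u v + 432v^2) dv du.

Inner (v): 144u^2 + 288u + 144.
Outer (u): 3024.

Therefore ∬_D (8x y) dx dy = 3024.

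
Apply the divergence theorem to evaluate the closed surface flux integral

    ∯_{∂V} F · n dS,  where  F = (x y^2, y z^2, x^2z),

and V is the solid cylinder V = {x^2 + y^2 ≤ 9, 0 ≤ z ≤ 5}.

By the divergence theorem,

    ∯_{∂V} F · n dS = ∭_V (∇ · F) dV.

Compute the divergence:
    ∇ · F = ∂F_x/∂x + ∂F_y/∂y + ∂F_z/∂z = y^2 + z^2 + x^2 = x^2 + y^2 + z^2.

In cylindrical coordinates, x = r cos(θ), y = r sin(θ), z = z, dV = r dr dθ dz, with 0 ≤ r ≤ 3, 0 ≤ θ ≤ 2π, 0 ≤ z ≤ 5.

The integrand, after substitution and multiplying by the volume element, becomes (r^2 + z^2) · r, so

    ∭_V (∇·F) dV = ∫_0^{2π} ∫_0^{3} ∫_0^{5} (r^2 + z^2) · r dz dr dθ.

Inner (z from 0 to 5): 5r (r^2 + 25/3).
Middle (r from 0 to 3): 1155/4.
Outer (θ from 0 to 2π): 1155π/2.

Therefore ∯_{∂V} F · n dS = 1155π/2.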